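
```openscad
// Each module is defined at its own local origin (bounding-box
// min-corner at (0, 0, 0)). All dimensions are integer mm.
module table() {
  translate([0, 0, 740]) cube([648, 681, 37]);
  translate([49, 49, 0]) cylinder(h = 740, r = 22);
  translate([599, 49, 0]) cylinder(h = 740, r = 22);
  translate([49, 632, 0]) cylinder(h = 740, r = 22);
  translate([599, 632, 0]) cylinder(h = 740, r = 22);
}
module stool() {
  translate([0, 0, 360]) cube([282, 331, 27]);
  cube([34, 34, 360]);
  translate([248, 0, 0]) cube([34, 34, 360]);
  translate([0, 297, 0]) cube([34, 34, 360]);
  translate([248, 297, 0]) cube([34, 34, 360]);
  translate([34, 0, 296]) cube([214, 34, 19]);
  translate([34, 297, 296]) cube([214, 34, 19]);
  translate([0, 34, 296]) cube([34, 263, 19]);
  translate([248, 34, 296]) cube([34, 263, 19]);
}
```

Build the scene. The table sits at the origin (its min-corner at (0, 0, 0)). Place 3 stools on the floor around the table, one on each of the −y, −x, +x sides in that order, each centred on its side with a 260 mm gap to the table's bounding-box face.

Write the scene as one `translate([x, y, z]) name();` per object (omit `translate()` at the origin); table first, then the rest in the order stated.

table();
translate([183, -591, 0]) stool();
translate([-542, 175, 0]) stool();
translate([908, 175, 0]) stool();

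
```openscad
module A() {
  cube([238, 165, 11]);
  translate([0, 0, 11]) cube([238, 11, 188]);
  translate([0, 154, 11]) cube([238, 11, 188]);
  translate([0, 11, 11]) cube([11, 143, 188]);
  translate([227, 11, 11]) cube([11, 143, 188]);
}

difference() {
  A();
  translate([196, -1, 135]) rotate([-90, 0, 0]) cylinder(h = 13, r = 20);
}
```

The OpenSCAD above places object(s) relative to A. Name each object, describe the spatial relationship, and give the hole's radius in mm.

A is an open box. The open box has a circular hole through its front wall. The hole's radius is 20 mm.

The subtracted cylinder has r = 20 mm.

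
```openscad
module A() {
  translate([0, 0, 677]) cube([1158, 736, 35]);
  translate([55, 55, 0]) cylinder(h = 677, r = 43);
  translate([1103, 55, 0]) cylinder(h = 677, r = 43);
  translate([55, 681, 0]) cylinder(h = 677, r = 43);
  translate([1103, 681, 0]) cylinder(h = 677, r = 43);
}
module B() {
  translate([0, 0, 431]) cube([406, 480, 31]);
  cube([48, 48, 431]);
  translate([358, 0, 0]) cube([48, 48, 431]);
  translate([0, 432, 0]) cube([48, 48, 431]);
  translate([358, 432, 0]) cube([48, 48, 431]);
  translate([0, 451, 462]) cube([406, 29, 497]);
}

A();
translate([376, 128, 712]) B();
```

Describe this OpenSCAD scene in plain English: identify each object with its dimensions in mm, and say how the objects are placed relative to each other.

A is a table: top 1158 mm (x) × 736 mm (y), 35 mm thick, upper face at z = 712 mm, on four round legs of 86 mm diameter, each leg's bounding box inset 12 mm from the nearest pair of top edges, running from z = 0 to the bottom of the top.

B is a chair: 406×480 mm seat, 31 mm thick, top at z = 462 mm, on four 48 mm square corner legs flush with the seat edges. A 29 mm thick backrest slab spans the full seat width, extending 497 mm above the seat top, its back face flush with the seat's +y edge.

The chair is on top of the table, centred.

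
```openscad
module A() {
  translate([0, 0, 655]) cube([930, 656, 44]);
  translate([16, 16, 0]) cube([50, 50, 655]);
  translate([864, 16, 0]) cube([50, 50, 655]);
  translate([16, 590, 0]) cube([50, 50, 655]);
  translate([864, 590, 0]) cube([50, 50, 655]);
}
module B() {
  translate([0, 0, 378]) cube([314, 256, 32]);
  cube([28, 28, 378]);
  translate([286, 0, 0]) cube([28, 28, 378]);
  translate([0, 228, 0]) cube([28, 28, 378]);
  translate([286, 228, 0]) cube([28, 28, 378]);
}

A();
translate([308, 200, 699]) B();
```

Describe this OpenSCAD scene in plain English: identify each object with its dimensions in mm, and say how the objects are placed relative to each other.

A is a rectangular dining table. The top is 930×656×44 mm with its upper surface at z = 699 mm. It stands on four 50×50 mm square legs, each inset 16 mm from the nearest pair of top edges, running from the floor to the underside of the top.

B is a four-legged stool. The seat is 314×256 mm, 32 mm thick, top at z = 410 mm. It stands on four square legs, each 28×28 mm in cross-section, from z = 0 to the seat underside, each flush with a corner of the seat.

The stool is on top of the table, centred.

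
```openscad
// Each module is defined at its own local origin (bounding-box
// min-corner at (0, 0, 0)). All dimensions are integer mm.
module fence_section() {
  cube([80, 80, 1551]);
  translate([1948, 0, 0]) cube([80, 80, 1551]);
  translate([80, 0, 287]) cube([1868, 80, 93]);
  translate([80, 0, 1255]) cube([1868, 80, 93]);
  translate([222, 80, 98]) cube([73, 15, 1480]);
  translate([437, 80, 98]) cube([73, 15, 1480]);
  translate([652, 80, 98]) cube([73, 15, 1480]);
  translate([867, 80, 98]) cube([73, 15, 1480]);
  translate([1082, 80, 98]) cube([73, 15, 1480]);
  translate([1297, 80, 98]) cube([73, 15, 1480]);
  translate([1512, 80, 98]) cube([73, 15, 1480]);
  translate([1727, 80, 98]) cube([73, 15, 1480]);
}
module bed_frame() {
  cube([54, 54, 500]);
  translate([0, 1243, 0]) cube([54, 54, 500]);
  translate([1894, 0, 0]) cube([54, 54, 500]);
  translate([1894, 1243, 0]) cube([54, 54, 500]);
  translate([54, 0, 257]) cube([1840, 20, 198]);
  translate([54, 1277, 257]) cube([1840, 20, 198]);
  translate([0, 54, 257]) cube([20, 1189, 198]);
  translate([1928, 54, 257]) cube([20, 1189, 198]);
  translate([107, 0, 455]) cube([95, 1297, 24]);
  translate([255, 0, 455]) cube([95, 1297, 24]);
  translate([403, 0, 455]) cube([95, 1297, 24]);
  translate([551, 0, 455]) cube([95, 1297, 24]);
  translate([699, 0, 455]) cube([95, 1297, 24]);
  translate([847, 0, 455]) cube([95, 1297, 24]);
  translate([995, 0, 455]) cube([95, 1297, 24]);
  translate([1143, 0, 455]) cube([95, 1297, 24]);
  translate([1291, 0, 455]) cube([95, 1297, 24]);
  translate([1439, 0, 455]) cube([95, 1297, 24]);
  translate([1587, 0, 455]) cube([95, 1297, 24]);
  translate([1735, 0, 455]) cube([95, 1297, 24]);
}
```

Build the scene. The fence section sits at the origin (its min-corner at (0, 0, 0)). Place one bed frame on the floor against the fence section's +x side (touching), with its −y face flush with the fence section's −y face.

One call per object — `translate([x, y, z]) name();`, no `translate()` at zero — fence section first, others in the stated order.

fence_section();
translate([2028, 0, 0]) bed_frame();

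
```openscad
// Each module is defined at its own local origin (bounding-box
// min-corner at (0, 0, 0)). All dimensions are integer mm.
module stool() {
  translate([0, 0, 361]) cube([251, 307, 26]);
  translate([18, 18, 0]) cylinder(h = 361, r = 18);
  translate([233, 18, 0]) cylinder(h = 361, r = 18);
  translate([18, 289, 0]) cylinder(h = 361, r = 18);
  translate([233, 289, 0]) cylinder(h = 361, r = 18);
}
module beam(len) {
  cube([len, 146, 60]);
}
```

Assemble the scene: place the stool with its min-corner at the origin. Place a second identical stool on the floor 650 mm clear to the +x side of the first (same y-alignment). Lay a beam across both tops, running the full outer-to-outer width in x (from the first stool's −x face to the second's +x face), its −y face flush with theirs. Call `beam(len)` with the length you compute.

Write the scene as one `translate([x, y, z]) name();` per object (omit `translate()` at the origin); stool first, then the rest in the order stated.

stool();
translate([901, 0, 0]) stool();
translate([0, 0, 387]) beam(1152);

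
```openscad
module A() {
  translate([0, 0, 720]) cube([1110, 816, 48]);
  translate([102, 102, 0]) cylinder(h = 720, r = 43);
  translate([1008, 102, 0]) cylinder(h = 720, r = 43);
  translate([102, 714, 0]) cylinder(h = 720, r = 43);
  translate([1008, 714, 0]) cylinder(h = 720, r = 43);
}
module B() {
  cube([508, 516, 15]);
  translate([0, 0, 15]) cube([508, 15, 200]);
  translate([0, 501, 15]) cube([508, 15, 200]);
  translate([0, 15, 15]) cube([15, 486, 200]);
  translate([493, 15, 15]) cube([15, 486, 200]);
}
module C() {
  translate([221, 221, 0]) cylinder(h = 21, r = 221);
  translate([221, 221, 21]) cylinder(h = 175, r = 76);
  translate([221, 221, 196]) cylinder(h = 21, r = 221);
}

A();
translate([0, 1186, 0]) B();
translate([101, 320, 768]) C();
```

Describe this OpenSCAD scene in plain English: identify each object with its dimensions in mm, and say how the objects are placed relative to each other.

A is a table: top 1110 mm (x) × 816 mm (y), 48 mm thick, upper face at z = 768 mm, on four round legs of 86 mm diameter, each leg's bounding box inset 59 mm from the nearest pair of top edges, running from z = 0 to the bottom of the top.

B is an open-topped rectangular box: outside dimensions 508×516×215 mm, with a uniform wall and base thickness of 15 mm. The base is a full 508×516 slab on the floor; four walls sit on top of the base. The front and back walls (the −y and +y sides) span the full width; the two side walls fit between them.

C is a spool: two coaxial disc flanges of radius 221 mm and thickness 21 mm, joined by a core cylinder of radius 76 mm and height 175 mm. The lower flange rests on z = 0 and the three cylinders share a vertical axis.

The open box is on the floor beside the table on its +y side. The spool is on top of the table.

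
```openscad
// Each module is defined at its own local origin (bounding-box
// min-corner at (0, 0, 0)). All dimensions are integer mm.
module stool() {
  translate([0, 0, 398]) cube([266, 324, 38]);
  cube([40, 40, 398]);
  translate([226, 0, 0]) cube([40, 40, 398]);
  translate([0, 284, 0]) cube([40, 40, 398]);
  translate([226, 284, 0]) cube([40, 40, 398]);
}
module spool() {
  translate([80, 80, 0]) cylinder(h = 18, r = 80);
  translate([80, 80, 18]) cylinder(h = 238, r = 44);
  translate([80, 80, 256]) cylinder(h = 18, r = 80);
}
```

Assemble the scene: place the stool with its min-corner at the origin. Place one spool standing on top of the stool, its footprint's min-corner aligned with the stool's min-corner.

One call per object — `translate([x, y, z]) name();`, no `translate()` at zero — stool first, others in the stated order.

stool();
translate([0, 0, 436]) spool();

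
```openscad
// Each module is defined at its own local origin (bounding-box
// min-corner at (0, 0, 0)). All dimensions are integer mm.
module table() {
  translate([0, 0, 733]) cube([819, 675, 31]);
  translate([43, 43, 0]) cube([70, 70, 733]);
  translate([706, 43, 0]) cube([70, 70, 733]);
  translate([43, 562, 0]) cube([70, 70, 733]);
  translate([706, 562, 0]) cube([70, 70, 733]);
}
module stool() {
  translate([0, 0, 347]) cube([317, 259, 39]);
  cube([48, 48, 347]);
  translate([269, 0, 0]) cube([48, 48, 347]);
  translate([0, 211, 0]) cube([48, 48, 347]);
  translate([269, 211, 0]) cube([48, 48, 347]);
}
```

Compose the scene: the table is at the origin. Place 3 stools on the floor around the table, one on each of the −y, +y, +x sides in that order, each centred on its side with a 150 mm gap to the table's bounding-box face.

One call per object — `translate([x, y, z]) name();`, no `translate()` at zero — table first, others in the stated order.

table();
translate([251, -409, 0]) stool();
translate([251, 825, 0]) stool();
translate([969, 208, 0]) stool();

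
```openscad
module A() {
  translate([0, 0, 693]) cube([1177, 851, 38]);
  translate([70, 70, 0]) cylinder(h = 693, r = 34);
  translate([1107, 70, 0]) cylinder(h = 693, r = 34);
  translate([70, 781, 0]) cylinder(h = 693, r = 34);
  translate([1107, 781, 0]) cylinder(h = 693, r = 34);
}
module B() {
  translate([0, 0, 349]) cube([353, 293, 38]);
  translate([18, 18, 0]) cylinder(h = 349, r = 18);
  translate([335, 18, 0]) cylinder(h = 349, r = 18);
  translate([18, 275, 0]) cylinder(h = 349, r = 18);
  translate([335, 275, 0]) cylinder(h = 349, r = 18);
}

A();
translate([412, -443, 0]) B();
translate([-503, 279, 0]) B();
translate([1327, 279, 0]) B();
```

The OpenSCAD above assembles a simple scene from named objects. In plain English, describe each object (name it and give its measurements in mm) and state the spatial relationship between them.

A is a rectangular dining table. The top is 1177×851×38 mm with its upper surface at z = 731 mm. It stands on four round legs of 68 mm diameter, each leg's bounding box inset 36 mm from the nearest pair of top edges, running from the floor to the underside of the top.

B is a simple wooden stool: a rectangular seat 353 mm (x) by 293 mm (y), 38 mm thick, top face at z = 387 mm, on four round legs, each 36 mm in diameter. The legs rest on z = 0, each leg's axis is inset half a diameter from the nearest pair of seat edges (so the leg's bounding box is flush with the corner).

Three stools sit around the table at the −y, −x, +x sides.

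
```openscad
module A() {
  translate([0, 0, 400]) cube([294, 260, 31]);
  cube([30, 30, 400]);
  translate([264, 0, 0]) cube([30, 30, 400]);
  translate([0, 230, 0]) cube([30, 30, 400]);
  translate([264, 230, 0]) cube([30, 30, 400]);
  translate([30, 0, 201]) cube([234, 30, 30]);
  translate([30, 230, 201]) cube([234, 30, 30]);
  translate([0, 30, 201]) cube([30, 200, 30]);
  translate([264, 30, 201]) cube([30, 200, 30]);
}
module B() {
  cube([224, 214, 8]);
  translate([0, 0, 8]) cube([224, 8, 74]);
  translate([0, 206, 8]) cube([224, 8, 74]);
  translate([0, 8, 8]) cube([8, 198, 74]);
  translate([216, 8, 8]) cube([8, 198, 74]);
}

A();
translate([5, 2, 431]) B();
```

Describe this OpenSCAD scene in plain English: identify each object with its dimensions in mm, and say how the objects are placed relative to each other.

A is a four-legged stool. The seat is a 294×260×31 mm slab whose top surface is at z = 431 mm; four square legs, each 30×30 mm in cross-section, run from the floor (z = 0) to the underside of the seat, each flush with a corner of the seat. Four stretchers, 30 mm wide and 30 mm tall, connect adjacent legs with their undersides at z = 201 mm, each running between the inner faces of the legs it joins and aligned with the legs' outer faces on the other axis.

B is an open-topped rectangular box: outside dimensions 224×214×82 mm, with a uniform wall and base thickness of 8 mm. The base is a full 224×214 slab on the floor; four walls sit on top of the base. The front and back walls (the −y and +y sides) span the full width; the two side walls fit between them.

The open box is on top of the stool.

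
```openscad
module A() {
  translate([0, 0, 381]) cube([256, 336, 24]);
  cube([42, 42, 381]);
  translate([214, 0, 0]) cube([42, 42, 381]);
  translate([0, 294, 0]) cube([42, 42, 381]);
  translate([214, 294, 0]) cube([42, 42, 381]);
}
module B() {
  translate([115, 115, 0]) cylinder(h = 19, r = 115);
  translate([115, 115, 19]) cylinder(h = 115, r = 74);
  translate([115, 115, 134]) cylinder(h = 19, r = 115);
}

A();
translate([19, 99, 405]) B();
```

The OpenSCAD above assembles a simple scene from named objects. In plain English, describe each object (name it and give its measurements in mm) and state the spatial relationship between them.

A is a simple wooden stool: a rectangular seat 256 mm (x) by 336 mm (y), 24 mm thick, top face at z = 405 mm, on four square legs, each 42×42 mm in cross-section. The legs rest on z = 0, each flush with a corner of the seat.

B is a spool: two coaxial disc flanges of radius 115 mm and thickness 19 mm, joined by a core cylinder of radius 74 mm and height 115 mm. The lower flange rests on z = 0 and the three cylinders share a vertical axis.

The spool is on top of the stool.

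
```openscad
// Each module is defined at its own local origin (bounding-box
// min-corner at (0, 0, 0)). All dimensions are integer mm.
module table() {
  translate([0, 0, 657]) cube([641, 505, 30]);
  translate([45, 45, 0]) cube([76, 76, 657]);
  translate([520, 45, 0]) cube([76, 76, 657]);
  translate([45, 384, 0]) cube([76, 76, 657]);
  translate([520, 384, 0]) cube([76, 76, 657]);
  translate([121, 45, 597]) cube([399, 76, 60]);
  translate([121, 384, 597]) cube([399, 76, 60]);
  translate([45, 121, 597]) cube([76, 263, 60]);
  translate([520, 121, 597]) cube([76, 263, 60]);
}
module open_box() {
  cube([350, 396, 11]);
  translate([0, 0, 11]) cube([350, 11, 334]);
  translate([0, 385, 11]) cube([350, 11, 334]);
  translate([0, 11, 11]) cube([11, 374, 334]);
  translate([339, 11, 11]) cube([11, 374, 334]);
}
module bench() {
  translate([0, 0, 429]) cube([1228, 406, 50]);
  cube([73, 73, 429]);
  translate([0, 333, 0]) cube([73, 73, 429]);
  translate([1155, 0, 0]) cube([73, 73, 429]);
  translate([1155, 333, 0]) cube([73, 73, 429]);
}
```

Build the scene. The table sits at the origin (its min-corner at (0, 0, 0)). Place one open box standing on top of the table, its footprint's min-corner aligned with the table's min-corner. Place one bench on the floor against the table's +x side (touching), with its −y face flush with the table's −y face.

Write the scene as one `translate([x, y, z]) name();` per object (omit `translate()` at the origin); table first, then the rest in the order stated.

table();
translate([0, 0, 687]) open_box();
translate([641, 0, 0]) bench();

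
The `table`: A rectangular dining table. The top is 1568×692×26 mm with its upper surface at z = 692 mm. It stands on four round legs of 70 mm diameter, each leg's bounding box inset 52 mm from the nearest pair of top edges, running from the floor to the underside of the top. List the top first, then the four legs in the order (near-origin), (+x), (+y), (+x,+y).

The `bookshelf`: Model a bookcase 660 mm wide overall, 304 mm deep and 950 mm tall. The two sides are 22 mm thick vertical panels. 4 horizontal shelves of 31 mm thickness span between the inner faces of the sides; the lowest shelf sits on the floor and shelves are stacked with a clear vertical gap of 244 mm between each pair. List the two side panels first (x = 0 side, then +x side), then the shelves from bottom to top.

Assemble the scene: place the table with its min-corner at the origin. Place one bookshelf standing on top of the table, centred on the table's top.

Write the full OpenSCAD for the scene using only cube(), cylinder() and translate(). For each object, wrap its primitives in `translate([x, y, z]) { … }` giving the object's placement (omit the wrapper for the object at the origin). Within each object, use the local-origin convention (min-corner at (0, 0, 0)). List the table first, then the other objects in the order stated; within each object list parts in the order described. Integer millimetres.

translate([0, 0, 666]) cube([1568, 692, 26]);
translate([87, 87, 0]) cylinder(h = 666, r = 35);
translate([1481, 87, 0]) cylinder(h = 666, r = 35);
translate([87, 605, 0]) cylinder(h = 666, r = 35);
translate([1481, 605, 0]) cylinder(h = 666, r = 35);
translate([454, 194, 692]) {
  cube([22, 304, 950]);
  translate([638, 0, 0]) cube([22, 304, 950]);
  translate([22, 0, 0]) cube([616, 304, 31]);
  translate([22, 0, 275]) cube([616, 304, 31]);
  translate([22, 0, 550]) cube([616, 304, 31]);
  translate([22, 0, 825]) cube([616, 304, 31]);
}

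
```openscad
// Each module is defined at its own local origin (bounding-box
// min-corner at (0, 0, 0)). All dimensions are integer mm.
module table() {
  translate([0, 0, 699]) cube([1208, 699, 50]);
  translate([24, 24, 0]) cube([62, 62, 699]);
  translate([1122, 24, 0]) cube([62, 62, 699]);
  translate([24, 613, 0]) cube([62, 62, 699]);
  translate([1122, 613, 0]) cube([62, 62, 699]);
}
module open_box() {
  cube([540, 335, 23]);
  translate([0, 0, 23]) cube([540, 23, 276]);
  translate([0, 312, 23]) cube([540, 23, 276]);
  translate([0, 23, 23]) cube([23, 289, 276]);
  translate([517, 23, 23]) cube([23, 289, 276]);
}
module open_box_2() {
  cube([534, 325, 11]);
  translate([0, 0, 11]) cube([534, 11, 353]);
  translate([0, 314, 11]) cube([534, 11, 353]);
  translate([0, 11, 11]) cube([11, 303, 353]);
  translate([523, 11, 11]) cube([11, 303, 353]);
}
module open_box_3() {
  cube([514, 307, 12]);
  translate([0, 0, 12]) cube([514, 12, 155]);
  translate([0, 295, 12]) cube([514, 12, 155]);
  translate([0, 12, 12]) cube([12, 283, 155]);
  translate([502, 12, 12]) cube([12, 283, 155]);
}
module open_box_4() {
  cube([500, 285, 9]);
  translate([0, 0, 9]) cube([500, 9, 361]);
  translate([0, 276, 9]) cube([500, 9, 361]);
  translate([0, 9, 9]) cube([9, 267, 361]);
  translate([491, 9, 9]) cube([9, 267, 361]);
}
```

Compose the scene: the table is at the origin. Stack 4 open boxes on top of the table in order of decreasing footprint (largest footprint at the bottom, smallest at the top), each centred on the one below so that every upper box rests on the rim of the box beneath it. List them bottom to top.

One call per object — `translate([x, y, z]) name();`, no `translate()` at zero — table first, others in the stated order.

table();
translate([334, 182, 749]) open_box();
translate([337, 187, 1048]) open_box_2();
translate([347, 196, 1412]) open_box_3();
translate([354, 207, 1579]) open_box_4();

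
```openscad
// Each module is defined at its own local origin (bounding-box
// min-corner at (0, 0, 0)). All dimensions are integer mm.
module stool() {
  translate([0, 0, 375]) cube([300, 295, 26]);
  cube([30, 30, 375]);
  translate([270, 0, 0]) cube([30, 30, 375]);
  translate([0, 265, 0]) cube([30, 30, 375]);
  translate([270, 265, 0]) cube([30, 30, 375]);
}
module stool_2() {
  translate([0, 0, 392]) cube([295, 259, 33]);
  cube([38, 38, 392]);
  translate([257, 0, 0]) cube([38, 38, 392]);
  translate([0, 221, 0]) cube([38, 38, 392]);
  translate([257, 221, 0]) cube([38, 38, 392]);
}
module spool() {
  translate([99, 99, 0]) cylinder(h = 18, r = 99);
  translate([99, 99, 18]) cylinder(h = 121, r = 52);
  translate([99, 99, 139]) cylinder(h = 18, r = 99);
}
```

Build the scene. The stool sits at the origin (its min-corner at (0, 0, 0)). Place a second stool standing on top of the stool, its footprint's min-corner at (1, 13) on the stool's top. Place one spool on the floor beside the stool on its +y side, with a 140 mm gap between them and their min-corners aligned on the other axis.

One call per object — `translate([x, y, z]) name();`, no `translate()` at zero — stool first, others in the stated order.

stool();
translate([1, 13, 401]) stool_2();
translate([0, 435, 0]) spool();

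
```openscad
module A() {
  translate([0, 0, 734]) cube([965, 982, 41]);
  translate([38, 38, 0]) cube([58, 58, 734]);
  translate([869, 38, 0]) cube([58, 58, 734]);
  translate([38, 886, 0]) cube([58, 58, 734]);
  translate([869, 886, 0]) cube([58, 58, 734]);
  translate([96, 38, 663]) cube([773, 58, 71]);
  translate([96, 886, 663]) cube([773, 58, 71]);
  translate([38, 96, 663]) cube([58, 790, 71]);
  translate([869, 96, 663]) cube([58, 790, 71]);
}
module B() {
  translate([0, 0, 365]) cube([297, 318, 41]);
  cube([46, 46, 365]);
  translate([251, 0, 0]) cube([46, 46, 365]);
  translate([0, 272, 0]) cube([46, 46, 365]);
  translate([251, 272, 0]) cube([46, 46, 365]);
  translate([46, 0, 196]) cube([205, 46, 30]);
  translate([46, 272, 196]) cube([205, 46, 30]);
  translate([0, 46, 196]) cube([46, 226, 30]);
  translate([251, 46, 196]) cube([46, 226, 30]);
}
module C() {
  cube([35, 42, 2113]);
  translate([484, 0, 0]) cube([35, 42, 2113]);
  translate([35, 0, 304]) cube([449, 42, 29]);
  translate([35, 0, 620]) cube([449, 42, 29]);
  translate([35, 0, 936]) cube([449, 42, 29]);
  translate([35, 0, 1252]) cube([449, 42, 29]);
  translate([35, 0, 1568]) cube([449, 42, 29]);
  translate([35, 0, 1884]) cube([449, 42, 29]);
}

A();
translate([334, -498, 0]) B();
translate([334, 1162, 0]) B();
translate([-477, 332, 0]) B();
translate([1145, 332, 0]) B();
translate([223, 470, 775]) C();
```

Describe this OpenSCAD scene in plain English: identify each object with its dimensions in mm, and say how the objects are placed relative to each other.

A is a rectangular dining table. The top is 965×982×41 mm with its upper surface at z = 775 mm. It stands on four 58×58 mm square legs, each inset 38 mm from the nearest pair of top edges, running from the floor to the underside of the top. Four apron rails, 58 mm thick and 71 mm tall, run between adjacent legs with their top edges flush with the underside of the top and their outer faces flush with the legs' outer faces.

B is a four-legged stool. The seat is a 297×318×41 mm slab whose top surface is at z = 406 mm; four square legs, each 46×46 mm in cross-section, run from the floor (z = 0) to the underside of the seat, each flush with a corner of the seat. Four stretchers, 46 mm wide and 30 mm tall, connect adjacent legs with their undersides at z = 196 mm, each running between the inner faces of the legs it joins and aligned with the legs' outer faces on the other axis.

C is a wooden ladder with two side rails of 35×42 mm section and 2113 mm height, set 519 mm apart overall. Between them run 6 rectangular rungs (42 mm deep, 29 mm thick), front faces flush with the rails' −y face. The bottom of the first rung is 304 mm above the floor and each subsequent rung is 316 mm higher than the one below.

Four stools sit around the table at the −y, +y, −x, +x sides. The ladder is on top of the table, centred.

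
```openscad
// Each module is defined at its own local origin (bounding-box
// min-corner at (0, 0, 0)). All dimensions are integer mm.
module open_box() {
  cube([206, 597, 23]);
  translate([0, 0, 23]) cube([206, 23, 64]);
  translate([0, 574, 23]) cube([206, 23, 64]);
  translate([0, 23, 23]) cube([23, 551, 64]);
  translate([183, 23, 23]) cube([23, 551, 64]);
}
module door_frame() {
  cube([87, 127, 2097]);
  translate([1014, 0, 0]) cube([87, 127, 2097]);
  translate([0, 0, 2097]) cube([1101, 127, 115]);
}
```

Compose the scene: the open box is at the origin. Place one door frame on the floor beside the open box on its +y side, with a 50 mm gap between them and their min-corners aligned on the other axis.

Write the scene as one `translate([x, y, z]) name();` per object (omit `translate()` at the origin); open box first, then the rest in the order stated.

open_box();
translate([0, 647, 0]) door_frame();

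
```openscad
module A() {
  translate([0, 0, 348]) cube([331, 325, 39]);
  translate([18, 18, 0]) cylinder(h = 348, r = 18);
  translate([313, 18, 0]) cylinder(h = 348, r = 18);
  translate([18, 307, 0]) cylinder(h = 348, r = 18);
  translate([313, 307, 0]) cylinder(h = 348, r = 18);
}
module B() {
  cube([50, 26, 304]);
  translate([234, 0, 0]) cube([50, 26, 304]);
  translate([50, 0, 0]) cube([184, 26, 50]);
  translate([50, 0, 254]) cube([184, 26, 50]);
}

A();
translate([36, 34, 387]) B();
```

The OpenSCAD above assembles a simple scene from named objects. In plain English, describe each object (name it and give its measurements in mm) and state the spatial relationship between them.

A is a four-legged stool. The seat is 331×325 mm, 39 mm thick, top at z = 387 mm. It stands on four round legs, each 36 mm in diameter, from z = 0 to the seat underside, each leg's axis is inset half a diameter from the nearest pair of seat edges (so the leg's bounding box is flush with the corner).

B is a rectangular picture frame lying in the x–z plane (depth along y). The opening is 184 mm wide (x) by 204 mm tall (z), surrounded by a border 50 mm wide on all four sides. The frame is 26 mm deep and is made of two full-height vertical stiles with two horizontal rails fitted between them.

The picture frame is on top of the stool.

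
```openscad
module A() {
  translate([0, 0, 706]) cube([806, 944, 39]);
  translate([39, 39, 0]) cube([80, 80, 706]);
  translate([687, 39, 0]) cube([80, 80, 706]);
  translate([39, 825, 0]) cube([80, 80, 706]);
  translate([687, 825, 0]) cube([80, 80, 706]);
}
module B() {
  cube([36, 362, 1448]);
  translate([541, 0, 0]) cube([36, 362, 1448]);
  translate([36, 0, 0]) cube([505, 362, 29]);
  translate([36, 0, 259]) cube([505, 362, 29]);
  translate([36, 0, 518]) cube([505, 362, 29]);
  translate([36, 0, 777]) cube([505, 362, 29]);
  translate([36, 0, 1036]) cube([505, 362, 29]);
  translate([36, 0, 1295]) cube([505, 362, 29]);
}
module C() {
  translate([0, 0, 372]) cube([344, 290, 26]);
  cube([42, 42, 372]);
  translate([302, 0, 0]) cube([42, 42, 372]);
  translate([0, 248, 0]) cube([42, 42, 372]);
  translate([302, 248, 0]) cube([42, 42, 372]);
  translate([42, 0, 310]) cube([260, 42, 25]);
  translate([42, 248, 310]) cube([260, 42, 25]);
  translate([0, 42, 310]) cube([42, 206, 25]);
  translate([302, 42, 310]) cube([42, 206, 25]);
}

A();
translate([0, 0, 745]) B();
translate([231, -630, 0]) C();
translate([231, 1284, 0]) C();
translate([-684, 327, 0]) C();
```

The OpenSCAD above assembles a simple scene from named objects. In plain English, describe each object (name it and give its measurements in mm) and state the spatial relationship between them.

A is a rectangular dining table. The top is 806×944×39 mm with its upper surface at z = 745 mm. It stands on four 80×80 mm square legs, each inset 39 mm from the nearest pair of top edges, running from the floor to the underside of the top.

B is a bookshelf 577 mm wide overall, 362 mm deep and 1448 mm tall. The two sides are 36 mm thick vertical panels. 6 horizontal shelves of 29 mm thickness span between the inner faces of the sides; the lowest shelf sits on the floor and shelves are stacked with a clear vertical gap of 230 mm between each pair.

C is a four-legged stool. The seat is a 344×290×26 mm slab whose top surface is at z = 398 mm; four square legs, each 42×42 mm in cross-section, run from the floor (z = 0) to the underside of the seat, each flush with a corner of the seat. Four stretchers, 42 mm wide and 25 mm tall, connect adjacent legs with their undersides at z = 310 mm, each running between the inner faces of the legs it joins and aligned with the legs' outer faces on the other axis.

The bookshelf is on top of the table. Three stools sit around the table at the −y, +y, −x sides.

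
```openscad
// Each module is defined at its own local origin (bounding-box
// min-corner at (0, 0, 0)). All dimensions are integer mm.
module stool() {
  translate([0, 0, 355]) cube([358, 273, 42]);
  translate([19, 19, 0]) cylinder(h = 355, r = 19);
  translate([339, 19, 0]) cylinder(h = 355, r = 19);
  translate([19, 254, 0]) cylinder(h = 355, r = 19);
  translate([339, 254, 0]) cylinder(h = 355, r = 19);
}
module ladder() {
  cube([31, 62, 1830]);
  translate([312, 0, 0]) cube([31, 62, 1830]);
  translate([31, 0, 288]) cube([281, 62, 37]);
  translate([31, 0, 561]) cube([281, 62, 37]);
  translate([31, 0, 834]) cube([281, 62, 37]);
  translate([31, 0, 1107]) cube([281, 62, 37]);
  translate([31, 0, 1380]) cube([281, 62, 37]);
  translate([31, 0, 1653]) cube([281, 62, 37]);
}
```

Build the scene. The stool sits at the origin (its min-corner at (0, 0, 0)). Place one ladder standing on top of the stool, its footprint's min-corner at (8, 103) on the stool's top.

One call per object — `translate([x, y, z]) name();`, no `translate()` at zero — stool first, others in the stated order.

stool();
translate([8, 103, 397]) ladder();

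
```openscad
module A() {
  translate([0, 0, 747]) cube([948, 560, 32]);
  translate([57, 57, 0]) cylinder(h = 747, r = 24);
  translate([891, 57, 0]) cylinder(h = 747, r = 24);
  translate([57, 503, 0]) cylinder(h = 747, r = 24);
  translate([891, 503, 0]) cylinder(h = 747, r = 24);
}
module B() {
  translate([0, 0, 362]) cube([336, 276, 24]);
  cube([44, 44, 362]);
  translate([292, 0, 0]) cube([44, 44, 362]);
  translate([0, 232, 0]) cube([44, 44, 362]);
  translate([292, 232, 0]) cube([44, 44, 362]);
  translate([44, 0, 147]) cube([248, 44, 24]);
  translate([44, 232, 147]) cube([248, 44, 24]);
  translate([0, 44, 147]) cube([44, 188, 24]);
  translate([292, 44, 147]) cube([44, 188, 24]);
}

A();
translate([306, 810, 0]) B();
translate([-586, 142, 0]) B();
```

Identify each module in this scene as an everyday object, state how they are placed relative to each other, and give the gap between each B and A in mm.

A is a table. B is a stool. Two stools sit around the table at the +y, −x sides. The gap between each stool and the table is 250 mm.

Each stool's nearest face is 250 mm from the table's bounding box.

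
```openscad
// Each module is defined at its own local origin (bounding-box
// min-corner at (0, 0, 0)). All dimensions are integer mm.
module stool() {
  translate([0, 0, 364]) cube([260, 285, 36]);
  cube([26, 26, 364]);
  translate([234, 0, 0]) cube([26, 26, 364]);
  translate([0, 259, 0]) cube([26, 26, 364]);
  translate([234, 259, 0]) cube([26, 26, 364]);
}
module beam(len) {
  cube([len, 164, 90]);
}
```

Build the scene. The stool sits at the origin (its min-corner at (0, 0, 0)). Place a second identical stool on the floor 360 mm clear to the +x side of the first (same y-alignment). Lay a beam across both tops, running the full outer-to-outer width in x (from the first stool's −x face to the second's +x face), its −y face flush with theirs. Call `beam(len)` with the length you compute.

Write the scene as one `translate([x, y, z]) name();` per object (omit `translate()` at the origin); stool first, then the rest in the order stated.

stool();
translate([620, 0, 0]) stool();
translate([0, 0, 400]) beam(880);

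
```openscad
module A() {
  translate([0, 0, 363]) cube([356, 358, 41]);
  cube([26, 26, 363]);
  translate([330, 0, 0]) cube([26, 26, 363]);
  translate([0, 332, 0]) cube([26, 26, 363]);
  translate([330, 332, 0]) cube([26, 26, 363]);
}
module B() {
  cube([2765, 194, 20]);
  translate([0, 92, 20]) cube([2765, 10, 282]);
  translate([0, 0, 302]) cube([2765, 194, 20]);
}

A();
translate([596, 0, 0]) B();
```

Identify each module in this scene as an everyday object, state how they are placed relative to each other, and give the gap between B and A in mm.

A is a stool. B is an I-beam. The I-beam is on the floor beside the stool on its +x side. The gap between the I-beam and the stool is 240 mm.

The I-beam's nearest face is 240 mm from the stool's +x face.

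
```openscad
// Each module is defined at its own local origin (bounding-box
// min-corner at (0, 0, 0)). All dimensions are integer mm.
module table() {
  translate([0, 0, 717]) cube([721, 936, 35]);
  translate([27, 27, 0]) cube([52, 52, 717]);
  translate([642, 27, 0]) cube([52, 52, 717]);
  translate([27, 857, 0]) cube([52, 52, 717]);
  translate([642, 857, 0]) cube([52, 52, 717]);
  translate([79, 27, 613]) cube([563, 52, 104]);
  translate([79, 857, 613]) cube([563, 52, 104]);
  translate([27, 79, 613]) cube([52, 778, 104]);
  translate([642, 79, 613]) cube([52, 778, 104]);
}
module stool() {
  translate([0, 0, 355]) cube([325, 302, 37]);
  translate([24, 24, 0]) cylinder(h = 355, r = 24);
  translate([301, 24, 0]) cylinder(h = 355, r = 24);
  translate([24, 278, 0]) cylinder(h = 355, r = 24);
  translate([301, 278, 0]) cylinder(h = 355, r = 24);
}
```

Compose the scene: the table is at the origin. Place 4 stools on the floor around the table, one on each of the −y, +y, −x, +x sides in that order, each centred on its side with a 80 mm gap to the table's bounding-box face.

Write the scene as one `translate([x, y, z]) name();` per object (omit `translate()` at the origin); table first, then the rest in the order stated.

table();
translate([198, -382, 0]) stool();
translate([198, 1016, 0]) stool();
translate([-405, 317, 0]) stool();
translate([801, 317, 0]) stool();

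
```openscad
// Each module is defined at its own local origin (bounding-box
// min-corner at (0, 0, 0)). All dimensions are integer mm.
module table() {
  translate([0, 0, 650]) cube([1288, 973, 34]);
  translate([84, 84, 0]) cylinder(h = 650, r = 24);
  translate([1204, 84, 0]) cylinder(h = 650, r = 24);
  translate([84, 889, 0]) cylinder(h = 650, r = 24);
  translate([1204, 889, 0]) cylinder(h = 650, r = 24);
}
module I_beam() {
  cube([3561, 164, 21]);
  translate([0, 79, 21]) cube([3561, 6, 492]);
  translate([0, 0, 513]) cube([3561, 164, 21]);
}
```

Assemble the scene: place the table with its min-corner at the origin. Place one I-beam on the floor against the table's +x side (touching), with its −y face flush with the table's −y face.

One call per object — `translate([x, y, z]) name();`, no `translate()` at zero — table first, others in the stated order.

table();
translate([1288, 0, 0]) I_beam();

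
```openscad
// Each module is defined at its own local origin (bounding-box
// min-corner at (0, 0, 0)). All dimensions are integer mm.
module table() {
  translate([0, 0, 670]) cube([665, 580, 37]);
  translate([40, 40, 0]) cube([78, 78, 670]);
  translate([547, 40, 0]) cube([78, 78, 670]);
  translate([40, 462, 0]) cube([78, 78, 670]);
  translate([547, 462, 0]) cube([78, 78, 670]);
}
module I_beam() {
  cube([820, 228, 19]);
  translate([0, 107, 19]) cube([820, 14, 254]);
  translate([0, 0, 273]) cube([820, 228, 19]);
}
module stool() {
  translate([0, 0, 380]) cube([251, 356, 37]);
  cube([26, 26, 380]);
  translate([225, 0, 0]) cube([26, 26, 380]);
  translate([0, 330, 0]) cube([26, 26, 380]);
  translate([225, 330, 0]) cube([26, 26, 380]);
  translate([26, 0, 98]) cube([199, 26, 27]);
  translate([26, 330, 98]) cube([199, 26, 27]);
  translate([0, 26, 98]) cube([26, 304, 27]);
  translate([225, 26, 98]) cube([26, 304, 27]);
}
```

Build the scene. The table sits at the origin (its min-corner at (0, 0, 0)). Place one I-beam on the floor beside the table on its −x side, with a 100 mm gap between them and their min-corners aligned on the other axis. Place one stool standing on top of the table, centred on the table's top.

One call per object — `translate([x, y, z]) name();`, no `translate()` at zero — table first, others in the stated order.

table();
translate([-920, 0, 0]) I_beam();
translate([207, 112, 707]) stool();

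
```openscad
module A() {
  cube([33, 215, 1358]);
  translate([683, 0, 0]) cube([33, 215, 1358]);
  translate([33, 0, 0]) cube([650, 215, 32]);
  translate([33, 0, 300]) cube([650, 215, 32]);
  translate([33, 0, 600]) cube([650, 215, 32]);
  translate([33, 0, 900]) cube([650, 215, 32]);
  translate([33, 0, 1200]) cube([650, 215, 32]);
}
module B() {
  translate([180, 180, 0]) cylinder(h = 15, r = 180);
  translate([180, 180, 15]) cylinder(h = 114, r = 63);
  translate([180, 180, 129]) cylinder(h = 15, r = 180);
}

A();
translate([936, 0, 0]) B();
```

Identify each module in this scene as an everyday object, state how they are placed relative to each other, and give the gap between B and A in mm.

The spool's nearest face is 220 mm from the bookshelf's +x face.

A is a bookshelf. B is a spool. The spool is on the floor beside the bookshelf on its +x side. The gap between the spool and the bookshelf is 220 mm.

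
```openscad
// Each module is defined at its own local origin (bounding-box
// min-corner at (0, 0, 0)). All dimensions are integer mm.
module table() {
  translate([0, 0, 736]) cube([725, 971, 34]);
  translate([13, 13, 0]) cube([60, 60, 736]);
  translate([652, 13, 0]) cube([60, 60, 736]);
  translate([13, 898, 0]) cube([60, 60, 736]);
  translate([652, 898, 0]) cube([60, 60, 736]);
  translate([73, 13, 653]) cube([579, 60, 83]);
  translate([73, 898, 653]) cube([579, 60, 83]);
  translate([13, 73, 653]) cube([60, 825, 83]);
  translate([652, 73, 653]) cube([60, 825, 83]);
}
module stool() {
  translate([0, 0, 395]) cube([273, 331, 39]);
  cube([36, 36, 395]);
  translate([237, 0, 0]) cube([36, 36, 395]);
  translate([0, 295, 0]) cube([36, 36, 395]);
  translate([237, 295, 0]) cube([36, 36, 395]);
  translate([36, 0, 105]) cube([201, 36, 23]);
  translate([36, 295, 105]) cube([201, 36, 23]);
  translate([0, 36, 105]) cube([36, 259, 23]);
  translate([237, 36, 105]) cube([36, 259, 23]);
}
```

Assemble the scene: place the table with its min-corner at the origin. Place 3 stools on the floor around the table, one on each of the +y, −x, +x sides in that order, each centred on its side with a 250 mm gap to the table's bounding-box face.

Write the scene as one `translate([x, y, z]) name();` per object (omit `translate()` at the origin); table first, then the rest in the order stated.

table();
translate([226, 1221, 0]) stool();
translate([-523, 320, 0]) stool();
translate([975, 320, 0]) stool();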